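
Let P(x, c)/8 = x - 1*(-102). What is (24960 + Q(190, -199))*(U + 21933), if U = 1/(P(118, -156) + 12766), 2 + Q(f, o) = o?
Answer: 292155062003/538 ≈ 5.4304e+8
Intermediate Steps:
P(x, c) = 816 + 8*x (P(x, c) = 8*(x - 1*(-102)) = 8*(x + 102) = 8*(102 + x) = 816 + 8*x)
Q(f, o) = -2 + o
U = 1/14526 (U = 1/((816 + 8*118) + 12766) = 1/((816 + 944) + 12766) = 1/(1760 + 12766) = 1/14526 ≈ 6.8842e-5)
(24960 + Q(190, -199))*(U + 21933) = (24960 + (-2 - 199))*(1/14526 + 21933) = (24960 - 201)*(318598759/14526) = 24759*(318598759/14526) = 292155062003/538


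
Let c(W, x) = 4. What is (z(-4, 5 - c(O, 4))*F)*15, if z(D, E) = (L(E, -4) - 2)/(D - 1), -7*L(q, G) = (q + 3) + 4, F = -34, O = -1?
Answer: -2244/7 ≈ -320.57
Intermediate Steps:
L(q, G) = -1 - q/7 (L(q, G) = -((q + 3) + 4)/7 = -((3 + q) + 4)/7 = -(7 + q)/7 = -1 - q/7)
z(D, E) = (-3 - E/7)/(-1 + D) (z(D, E) = ((-1 - E/7) - 2)/(D - 1) = (-3 - E/7)/(-1 + D))
(z(-4, 5 - c(O, 4))*F)*15 = (((-21 - (5 - 1*4))/(7*(-1 - 4)))*(-34))*15 = (((⅐)*(-21 - (5 - 4))/(-5))*(-34))*15 = (((⅐)*(-⅕)*(-21 - 1*1))*(-34))*15 = (((⅐)*(-⅕)*(-21 - 1))*(-34))*15 = (((⅐)*(-⅕)*(-22))*(-34))*15 = ((22/35)*(-34))*15 = -748/35*15 = -2244/7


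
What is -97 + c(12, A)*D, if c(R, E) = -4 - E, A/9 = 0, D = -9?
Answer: -61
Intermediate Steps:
A = 0 (A = 9*0 = 0)
-97 + c(12, A)*D = -97 + (-4 - 1*0)*(-9) = -97 + (-4 + 0)*(-9) = -97 - 4*(-9) = -97 + 36 = -61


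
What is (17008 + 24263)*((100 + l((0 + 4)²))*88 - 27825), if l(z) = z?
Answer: -727071207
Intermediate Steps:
(17008 + 24263)*((100 + l((0 + 4)²))*88 - 27825) = (17008 + 24263)*((100 + (0 + 4)²)*88 - 27825) = 41271*((100 + 4²)*88 - 27825) = 41271*((100 + 16)*88 - 27825) = 41271*(116*88 - 27825) = 41271*(10208 - 27825) = 41271*(-17617) = -727071207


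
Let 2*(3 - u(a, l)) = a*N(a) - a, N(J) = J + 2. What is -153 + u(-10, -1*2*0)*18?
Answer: -909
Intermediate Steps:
N(J) = 2 + J
u(a, l) = 3 + a/2 - a*(2 + a)/2 (u(a, l) = 3 - (a*(2 + a) - a)/2 = 3 - (-a + a*(2 + a))/2 = 3 + (a/2 - a*(2 + a)/2) = 3 + a/2 - a*(2 + a)/2)
-153 + u(-10, -1*2*0)*18 = -153 + (3 - ½*(-10) - ½*(-10)²)*18 = -153 + (3 + 5 - ½*100)*18 = -153 + (3 + 5 - 50)*18 = -153 - 42*18 = -153 - 756 = -909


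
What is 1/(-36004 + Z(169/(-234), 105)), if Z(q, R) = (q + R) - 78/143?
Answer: -198/7108253 ≈ -2.7855e-5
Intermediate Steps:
Z(q, R) = -6/11 + R + q (Z(q, R) = (R + q) - 78*1/143 = (R + q) - 6/11 = -6/11 + R + q)
1/(-36004 + Z(169/(-234), 105)) = 1/(-36004 + (-6/11 + 105 + 169/(-234))) = 1/(-36004 + (-6/11 + 105 + 169*(-1/234))) = 1/(-36004 + (-6/11 + 105 - 13/18)) = 1/(-36004 + 20539/198) = 1/(-7108253/198) = -198/7108253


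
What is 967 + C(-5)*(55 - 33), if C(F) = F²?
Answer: 1517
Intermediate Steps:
967 + C(-5)*(55 - 33) = 967 + (-5)²*(55 - 33) = 967 + 25*22 = 967 + 550 = 1517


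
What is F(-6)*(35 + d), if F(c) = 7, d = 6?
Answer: 287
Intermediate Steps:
F(-6)*(35 + d) = 7*(35 + 6) = 7*41 = 287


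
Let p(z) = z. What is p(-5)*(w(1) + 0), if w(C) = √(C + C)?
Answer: -5*√2 ≈ -7.0711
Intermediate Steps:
w(C) = √2*√C (w(C) = √(2*C) = √2*√C)
p(-5)*(w(1) + 0) = -5*(√2*√1 + 0) = -5*(√2*1 + 0) = -5*(√2 + 0) = -5*√2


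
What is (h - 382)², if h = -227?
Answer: 370881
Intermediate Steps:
(h - 382)² = (-227 - 382)² = (-609)² = 370881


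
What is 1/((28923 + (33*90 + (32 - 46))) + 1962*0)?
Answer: 1/31879 ≈ 3.1369e-5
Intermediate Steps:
1/((28923 + (33*90 + (32 - 46))) + 1962*0) = 1/((28923 + (2970 - 14)) + 0) = 1/((28923 + 2956) + 0) = 1/(31879 + 0) = 1/31879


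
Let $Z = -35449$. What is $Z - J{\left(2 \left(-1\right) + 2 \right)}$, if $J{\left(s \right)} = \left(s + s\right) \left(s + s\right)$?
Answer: $-35449$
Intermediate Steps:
$J{\left(s \right)} = 4 s^{2}$ ($J{\left(s \right)} = 2 s 2 s = 4 s^{2}$)
$Z - J{\left(2 \left(-1\right) + 2 \right)} = -35449 - 4 \left(2 \left(-1\right) + 2\right)^{2} = -35449 - 4 \left(-2 + 2\right)^{2} = -35449 - 4 \cdot 0^{2} = -35449 - 4 \cdot 0 = -35449 - 0 = -35449 + 0 = -35449$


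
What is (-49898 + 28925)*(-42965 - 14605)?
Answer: 1207415610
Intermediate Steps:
(-49898 + 28925)*(-42965 - 14605) = -20973*(-57570) = 1207415610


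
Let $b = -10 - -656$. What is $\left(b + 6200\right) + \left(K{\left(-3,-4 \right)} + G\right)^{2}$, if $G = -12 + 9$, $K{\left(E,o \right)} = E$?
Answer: $6882$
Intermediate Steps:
$b = 646$ ($b = -10 + 656 = 646$)
$G = -3$
$\left(b + 6200\right) + \left(K{\left(-3,-4 \right)} + G\right)^{2} = \left(646 + 6200\right) + \left(-3 - 3\right)^{2} = 6846 + \left(-6\right)^{2} = 6846 + 36 = 6882$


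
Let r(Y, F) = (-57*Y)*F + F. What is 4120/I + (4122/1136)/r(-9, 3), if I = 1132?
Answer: 300904981/82622416 ≈ 3.6419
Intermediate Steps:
r(Y, F) = F - 57*F*Y (r(Y, F) = -57*F*Y + F = F - 57*F*Y)
4120/I + (4122/1136)/r(-9, 3) = 4120/1132 + (4122/1136)/((3*(1 - 57*(-9)))) = 4120*(1/1132) + (4122*(1/1136))/((3*(1 + 513))) = 1030/283 + 2061/(568*((3*514))) = 1030/283 + (2061/568)/1542 = 1030/283 + (2061/568)*(1/1542) = 1030/283 + 687/291952 = 300904981/82622416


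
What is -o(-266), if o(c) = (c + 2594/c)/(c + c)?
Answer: -36675/70756 ≈ -0.51833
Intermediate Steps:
o(c) = (c + 2594/c)/(2*c) (o(c) = (c + 2594/c)/((2*c)) = (c + 2594/c)*(1/(2*c)) = (c + 2594/c)/(2*c))
-o(-266) = -(1/2 + 1297/(-266)**2) = -(1/2 + 1297*(1/70756)) = -(1/2 + 1297/70756) = -1*36675/70756 = -36675/70756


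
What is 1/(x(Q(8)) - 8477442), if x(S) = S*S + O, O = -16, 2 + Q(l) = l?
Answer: -1/8477422 ≈ -1.1796e-7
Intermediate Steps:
Q(l) = -2 + l
x(S) = -16 + S**2 (x(S) = S*S - 16 = S**2 - 16 = -16 + S**2)
1/(x(Q(8)) - 8477442) = 1/((-16 + (-2 + 8)**2) - 8477442) = 1/((-16 + 6**2) - 8477442) = 1/((-16 + 36) - 8477442) = 1/(20 - 8477442) = 1/(-8477422) = -1/8477422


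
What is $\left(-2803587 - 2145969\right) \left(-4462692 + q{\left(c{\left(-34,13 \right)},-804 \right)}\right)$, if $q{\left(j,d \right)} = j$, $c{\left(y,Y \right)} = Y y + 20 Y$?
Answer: $22089244783944$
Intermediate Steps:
$c{\left(y,Y \right)} = 20 Y + Y y$
$\left(-2803587 - 2145969\right) \left(-4462692 + q{\left(c{\left(-34,13 \right)},-804 \right)}\right) = \left(-2803587 - 2145969\right) \left(-4462692 + 13 \left(20 - 34\right)\right) = - 4949556 \left(-4462692 + 13 \left(-14\right)\right) = - 4949556 \left(-4462692 - 182\right) = \left(-4949556\right) \left(-4462874\right) = 22089244783944$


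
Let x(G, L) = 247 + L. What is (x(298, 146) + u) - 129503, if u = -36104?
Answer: -165214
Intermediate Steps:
(x(298, 146) + u) - 129503 = ((247 + 146) - 36104) - 129503 = (393 - 36104) - 129503 = -35711 - 129503 = -165214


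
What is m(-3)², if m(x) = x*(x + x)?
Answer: 324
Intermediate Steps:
m(x) = 2*x² (m(x) = x*(2*x) = 2*x²)
m(-3)² = (2*(-3)²)² = (2*9)² = 18² = 324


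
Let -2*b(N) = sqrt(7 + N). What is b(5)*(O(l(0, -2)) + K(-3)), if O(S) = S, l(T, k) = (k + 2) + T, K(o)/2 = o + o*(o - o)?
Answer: 6*sqrt(3) ≈ 10.392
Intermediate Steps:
K(o) = 2*o (K(o) = 2*(o + o*(o - o)) = 2*(o + o*0) = 2*(o + 0) = 2*o)
l(T, k) = 2 + T + k (l(T, k) = (2 + k) + T = 2 + T + k)
b(N) = -sqrt(7 + N)/2
b(5)*(O(l(0, -2)) + K(-3)) = (-sqrt(7 + 5)/2)*((2 + 0 - 2) + 2*(-3)) = (-sqrt(3))*(0 - 6) = -sqrt(3)*(-6) = 6*sqrt(3)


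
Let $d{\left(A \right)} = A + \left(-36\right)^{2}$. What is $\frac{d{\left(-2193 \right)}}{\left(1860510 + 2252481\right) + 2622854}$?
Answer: $- \frac{897}{6735845} \approx -0.00013317$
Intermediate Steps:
$d{\left(A \right)} = 1296 + A$ ($d{\left(A \right)} = A + 1296 = 1296 + A$)
$\frac{d{\left(-2193 \right)}}{\left(1860510 + 2252481\right) + 2622854} = \frac{1296 - 2193}{\left(1860510 + 2252481\right) + 2622854} = - \frac{897}{4112991 + 2622854} = - \frac{897}{6735845}$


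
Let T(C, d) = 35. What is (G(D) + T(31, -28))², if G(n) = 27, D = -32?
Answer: 3844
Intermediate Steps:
(G(D) + T(31, -28))² = (27 + 35)² = 62² = 3844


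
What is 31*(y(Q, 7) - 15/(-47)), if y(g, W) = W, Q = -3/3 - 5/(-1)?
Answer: 10664/47 ≈ 226.89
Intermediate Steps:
Q = 4 (Q = -3*1/3 - 5*(-1) = -1 + 5 = 4)
31*(y(Q, 7) - 15/(-47)) = 31*(7 - 15/(-47)) = 31*(7 - 15*(-1/47)) = 31*(7 + 15/47) = 31*(344/47) = 10664/47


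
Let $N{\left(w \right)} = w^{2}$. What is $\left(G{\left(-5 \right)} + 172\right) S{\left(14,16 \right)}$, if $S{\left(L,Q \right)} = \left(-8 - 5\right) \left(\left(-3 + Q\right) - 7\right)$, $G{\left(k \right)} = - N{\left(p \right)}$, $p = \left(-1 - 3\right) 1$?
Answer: $-12168$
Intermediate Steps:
$p = -4$ ($p = \left(-4\right) 1 = -4$)
$G{\left(k \right)} = -16$ ($G{\left(k \right)} = - \left(-4\right)^{2} = \left(-1\right) 16 = -16$)
$S{\left(L,Q \right)} = 130 - 13 Q$ ($S{\left(L,Q \right)} = - 13 \left(-10 + Q\right) = 130 - 13 Q$)
$\left(G{\left(-5 \right)} + 172\right) S{\left(14,16 \right)} = \left(-16 + 172\right) \left(130 - 208\right) = 156 \left(130 - 208\right) = 156 \left(-78\right) = -12168$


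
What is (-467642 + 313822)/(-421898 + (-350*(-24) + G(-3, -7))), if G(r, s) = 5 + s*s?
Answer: 38455/103361 ≈ 0.37205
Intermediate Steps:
G(r, s) = 5 + s²
(-467642 + 313822)/(-421898 + (-350*(-24) + G(-3, -7))) = (-467642 + 313822)/(-421898 + (-350*(-24) + (5 + (-7)²))) = -153820/(-421898 + (8400 + (5 + 49))) = -153820/(-421898 + (8400 + 54)) = -153820/(-421898 + 8454) = -153820/(-413444) = -153820*(-1/413444) = 38455/103361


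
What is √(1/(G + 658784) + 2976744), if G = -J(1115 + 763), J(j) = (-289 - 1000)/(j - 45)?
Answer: 7*√88584420748878905887113/1207552361 ≈ 1725.3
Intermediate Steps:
J(j) = -1289/(-45 + j)
G = 1289/1833 (G = -(-1289)/(-45 + (1115 + 763)) = -(-1289)/(-45 + 1878) = -(-1289)/1833 = -1*(-1289/1833) = 1289/1833 ≈ 0.70322)
√(1/(G + 658784) + 2976744) = √(1/(1289/1833 + 658784) + 2976744) = √(1/(1207552361/1833) + 2976744) = √(1833/1207552361 + 2976744) = √(3594574245294417/1207552361) = 7*√88584420748878905887113/1207552361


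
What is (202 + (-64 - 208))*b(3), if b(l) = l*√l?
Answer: -210*√3 ≈ -363.73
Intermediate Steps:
b(l) = l^(3/2)
(202 + (-64 - 208))*b(3) = (202 + (-64 - 208))*3^(3/2) = (202 - 272)*(3*√3) = -210*√3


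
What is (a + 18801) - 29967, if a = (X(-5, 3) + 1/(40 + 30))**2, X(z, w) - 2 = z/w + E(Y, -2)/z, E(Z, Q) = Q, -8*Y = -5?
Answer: -492395951/44100 ≈ -11165.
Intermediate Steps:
Y = 5/8 (Y = -1/8*(-5) = 5/8 ≈ 0.62500)
X(z, w) = 2 - 2/z + z/w (X(z, w) = 2 + (z/w - 2/z) = 2 + (-2/z + z/w) = 2 - 2/z + z/w)
a = 24649/44100 (a = ((2 - 2/(-5) - 5/3) + 1/(40 + 30))**2 = ((2 - 2*(-1/5) - 5*1/3) + 1/70)**2 = ((2 + 2/5 - 5/3) + 1/70)**2 = (11/15 + 1/70)**2 = (157/210)**2 = 24649/44100 ≈ 0.55893)
(a + 18801) - 29967 = (24649/44100 + 18801) - 29967 = 829148749/44100 - 29967 = -492395951/44100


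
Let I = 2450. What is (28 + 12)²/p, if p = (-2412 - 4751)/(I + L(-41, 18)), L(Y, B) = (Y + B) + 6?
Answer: -3892800/7163 ≈ -543.46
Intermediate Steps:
L(Y, B) = 6 + B + Y (L(Y, B) = (B + Y) + 6 = 6 + B + Y)
p = -7163/2433 (p = (-2412 - 4751)/(2450 + (6 + 18 - 41)) = -7163/(2450 - 17) = -7163/2433 ≈ -2.9441)
(28 + 12)²/p = (28 + 12)²/(-7163/2433) = 40²*(-2433/7163) = 1600*(-2433/7163) = -3892800/7163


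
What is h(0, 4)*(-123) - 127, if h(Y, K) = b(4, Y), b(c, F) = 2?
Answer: -373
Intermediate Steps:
h(Y, K) = 2
h(0, 4)*(-123) - 127 = 2*(-123) - 127 = -246 - 127 = -373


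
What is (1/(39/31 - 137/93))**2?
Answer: 8649/400 ≈ 21.622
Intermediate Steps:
(1/(39/31 - 137/93))**2 = (1/(-20/93))**2 = (-93/20)**2 = 8649/400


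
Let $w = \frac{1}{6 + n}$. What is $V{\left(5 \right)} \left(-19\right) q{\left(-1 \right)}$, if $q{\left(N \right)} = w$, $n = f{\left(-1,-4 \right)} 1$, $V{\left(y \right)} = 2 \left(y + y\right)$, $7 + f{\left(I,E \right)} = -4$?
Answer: $76$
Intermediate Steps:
$f{\left(I,E \right)} = -11$ ($f{\left(I,E \right)} = -7 - 4 = -11$)
$V{\left(y \right)} = 4 y$ ($V{\left(y \right)} = 2 \cdot 2 y = 4 y$)
$n = -11$ ($n = \left(-11\right) 1 = -11$)
$w = - \frac{1}{5}$ ($w = \frac{1}{6 - 11} = \frac{1}{-5} = - \frac{1}{5} \approx -0.2$)
$q{\left(N \right)} = - \frac{1}{5}$
$V{\left(5 \right)} \left(-19\right) q{\left(-1 \right)} = 4 \cdot 5 \left(-19\right) \left(- \frac{1}{5}\right) = 20 \left(-19\right) \left(- \frac{1}{5}\right) = \left(-380\right) \left(- \frac{1}{5}\right) = 76$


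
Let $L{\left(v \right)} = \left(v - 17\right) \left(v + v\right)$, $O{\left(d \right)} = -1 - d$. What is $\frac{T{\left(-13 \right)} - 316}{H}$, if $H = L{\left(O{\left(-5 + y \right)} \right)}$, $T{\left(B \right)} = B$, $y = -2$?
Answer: $\frac{329}{132} \approx 2.4924$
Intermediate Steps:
$L{\left(v \right)} = 2 v \left(-17 + v\right)$ ($L{\left(v \right)} = \left(-17 + v\right) 2 v = 2 v \left(-17 + v\right)$)
$H = -132$ ($H = 2 \left(-1 - \left(-5 - 2\right)\right) \left(-17 - -6\right) = 2 \left(-1 - -7\right) \left(-17 - -6\right) = 2 \left(-1 + 7\right) \left(-17 + \left(-1 + 7\right)\right) = 2 \cdot 6 \left(-17 + 6\right) = 2 \cdot 6 \left(-11\right) = -132$)
$\frac{T{\left(-13 \right)} - 316}{H} = \frac{-13 - 316}{-132} = \left(-329\right) \left(- \frac{1}{132}\right) = \frac{329}{132}$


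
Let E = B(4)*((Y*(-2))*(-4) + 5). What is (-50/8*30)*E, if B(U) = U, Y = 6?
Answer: -39750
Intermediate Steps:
E = 212 (E = 4*((6*(-2))*(-4) + 5) = 4*(-12*(-4) + 5) = 4*(48 + 5) = 4*53 = 212)
(-50/8*30)*E = (-50/8*30)*212 = (-50*⅛*30)*212 = -25/4*30*212 = -375/2*212 = -39750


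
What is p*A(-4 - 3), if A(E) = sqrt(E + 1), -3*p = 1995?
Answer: -665*I*sqrt(6) ≈ -1628.9*I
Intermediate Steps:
p = -665 (p = -1/3*1995 = -665)
A(E) = sqrt(1 + E)
p*A(-4 - 3) = -665*sqrt(1 + (-4 - 3)) = -665*sqrt(1 - 7) = -665*I*sqrt(6)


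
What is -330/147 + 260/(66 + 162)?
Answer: -3085/2793 ≈ -1.1045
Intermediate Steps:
-330/147 + 260/(66 + 162) = -330*1/147 + 260/228 = -110/49 + 260*(1/228) = -110/49 + 65/57 = -3085/2793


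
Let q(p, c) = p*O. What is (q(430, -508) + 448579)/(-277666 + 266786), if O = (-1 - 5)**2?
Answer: -464059/10880 ≈ -42.652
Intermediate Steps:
O = 36 (O = (-6)**2 = 36)
q(p, c) = 36*p (q(p, c) = p*36 = 36*p)
(q(430, -508) + 448579)/(-277666 + 266786) = (36*430 + 448579)/(-277666 + 266786) = (15480 + 448579)/(-10880) = 464059*(-1/10880) = -464059/10880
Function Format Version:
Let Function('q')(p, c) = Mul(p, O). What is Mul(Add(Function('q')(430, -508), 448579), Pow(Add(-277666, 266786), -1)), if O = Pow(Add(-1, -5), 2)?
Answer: Rational(-464059, 10880) ≈ -42.652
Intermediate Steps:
O = 36 (O = Pow(-6, 2) = 36)
Function('q')(p, c) = Mul(36, p) (Function('q')(p, c) = Mul(p, 36) = Mul(36, p))
Mul(Add(Function('q')(430, -508), 448579), Pow(Add(-277666, 266786), -1)) = Mul(Add(Mul(36, 430), 448579), Pow(Add(-277666, 266786), -1)) = Mul(Add(15480, 448579), Pow(-10880, -1)) = Mul(464059, Rational(-1, 10880)) = Rational(-464059, 10880)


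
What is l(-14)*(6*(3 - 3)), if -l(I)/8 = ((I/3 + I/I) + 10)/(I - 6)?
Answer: 0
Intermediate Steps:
l(I) = -8*(11 + I/3)/(-6 + I) (l(I) = -8*((I/3 + I/I) + 10)/(I - 6) = -8*((I*(⅓) + 1) + 10)/(-6 + I) = -8*((I/3 + 1) + 10)/(-6 + I) = -8*((1 + I/3) + 10)/(-6 + I) = -8*(11 + I/3)/(-6 + I))
l(-14)*(6*(3 - 3)) = (8*(-33 - 1*(-14))/(3*(-6 - 14)))*(6*(3 - 3)) = ((8/3)*(-33 + 14)/(-20))*(6*0) = ((8/3)*(-1/20)*(-19))*0 = (38/15)*0 = 0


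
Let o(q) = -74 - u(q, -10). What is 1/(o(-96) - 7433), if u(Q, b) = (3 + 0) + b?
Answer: -1/7500 ≈ -0.00013333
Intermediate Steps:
u(Q, b) = 3 + b
o(q) = -67 (o(q) = -74 - (3 - 10) = -74 - 1*(-7) = -74 + 7 = -67)
1/(o(-96) - 7433) = 1/(-67 - 7433) = 1/(-7500) = -1/7500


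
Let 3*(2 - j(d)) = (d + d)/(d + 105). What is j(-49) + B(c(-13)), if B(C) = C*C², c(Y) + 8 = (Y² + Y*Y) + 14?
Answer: 488491039/12 ≈ 4.0708e+7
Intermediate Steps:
j(d) = 2 - 2*d/(3*(105 + d)) (j(d) = 2 - (d + d)/(3*(d + 105)) = 2 - 2*d/(3*(105 + d)))
c(Y) = 6 + 2*Y² (c(Y) = -8 + ((Y² + Y*Y) + 14) = -8 + ((Y² + Y²) + 14) = -8 + (2*Y² + 14) = -8 + (14 + 2*Y²) = 6 + 2*Y²)
B(C) = C³
j(-49) + B(c(-13)) = 2*(315 + 2*(-49))/(3*(105 - 49)) + (6 + 2*(-13)²)³ = (⅔)*(315 - 98)/56 + (6 + 2*169)³ = (⅔)*(1/56)*217 + (6 + 338)³ = 31/12 + 344³ = 31/12 + 40707584 = 488491039/12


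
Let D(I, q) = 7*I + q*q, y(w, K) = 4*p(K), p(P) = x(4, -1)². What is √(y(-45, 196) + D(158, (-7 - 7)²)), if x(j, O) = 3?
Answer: √39558 ≈ 198.89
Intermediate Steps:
p(P) = 9 (p(P) = 3² = 9)
y(w, K) = 36 (y(w, K) = 4*9 = 36)
D(I, q) = q² + 7*I (D(I, q) = 7*I + q² = q² + 7*I)
√(y(-45, 196) + D(158, (-7 - 7)²)) = √(36 + (((-7 - 7)²)² + 7*158)) = √(36 + (((-14)²)² + 1106)) = √(36 + (196² + 1106)) = √(36 + (38416 + 1106)) = √(36 + 39522) = √39558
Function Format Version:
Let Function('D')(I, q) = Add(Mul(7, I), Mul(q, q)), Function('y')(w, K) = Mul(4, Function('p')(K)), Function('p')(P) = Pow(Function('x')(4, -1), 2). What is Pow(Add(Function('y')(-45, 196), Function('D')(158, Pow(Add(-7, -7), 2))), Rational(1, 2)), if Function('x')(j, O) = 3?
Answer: Pow(39558, Rational(1, 2)) ≈ 198.89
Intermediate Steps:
Function('p')(P) = 9 (Function('p')(P) = Pow(3, 2) = 9)
Function('y')(w, K) = 36 (Function('y')(w, K) = Mul(4, 9) = 36)
Function('D')(I, q) = Add(Pow(q, 2), Mul(7, I)) (Function('D')(I, q) = Add(Mul(7, I), Pow(q, 2)) = Add(Pow(q, 2), Mul(7, I)))
Pow(Add(Function('y')(-45, 196), Function('D')(158, Pow(Add(-7, -7), 2))), Rational(1, 2)) = Pow(Add(36, Add(Pow(Pow(Add(-7, -7), 2), 2), Mul(7, 158))), Rational(1, 2)) = Pow(Add(36, Add(Pow(Pow(-14, 2), 2), 1106)), Rational(1, 2)) = Pow(Add(36, Add(Pow(196, 2), 1106)), Rational(1, 2)) = Pow(Add(36, Add(38416, 1106)), Rational(1, 2)) = Pow(Add(36, 39522), Rational(1, 2)) = Pow(39558, Rational(1, 2))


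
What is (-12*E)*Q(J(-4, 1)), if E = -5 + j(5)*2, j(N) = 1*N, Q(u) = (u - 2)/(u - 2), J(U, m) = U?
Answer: -60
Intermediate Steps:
Q(u) = 1 (Q(u) = (-2 + u)/(-2 + u) = 1)
j(N) = N
E = 5 (E = -5 + 5*2 = -5 + 10 = 5)
(-12*E)*Q(J(-4, 1)) = -12*5*1 = -60*1 = -60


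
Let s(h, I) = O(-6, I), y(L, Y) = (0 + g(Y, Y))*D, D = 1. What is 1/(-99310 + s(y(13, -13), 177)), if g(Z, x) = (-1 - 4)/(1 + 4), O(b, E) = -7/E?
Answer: -177/17577877 ≈ -1.0069e-5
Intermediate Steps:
g(Z, x) = -1 (g(Z, x) = -5/5 = -5*⅕ = -1)
y(L, Y) = -1 (y(L, Y) = (0 - 1)*1 = -1*1 = -1)
s(h, I) = -7/I
1/(-99310 + s(y(13, -13), 177)) = 1/(-99310 - 7/177) = 1/(-17577877/177) = -177/17577877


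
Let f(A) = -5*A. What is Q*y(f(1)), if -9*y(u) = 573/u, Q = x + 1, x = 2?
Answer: 191/5 ≈ 38.200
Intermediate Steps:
Q = 3 (Q = 2 + 1 = 3)
y(u) = -191/(3*u)
Q*y(f(1)) = 3*(-191/(3*((-5*1)))) = 3*(-191/3/(-5)) = 3*(-191/3*(-⅕)) = 3*(191/15) = 191/5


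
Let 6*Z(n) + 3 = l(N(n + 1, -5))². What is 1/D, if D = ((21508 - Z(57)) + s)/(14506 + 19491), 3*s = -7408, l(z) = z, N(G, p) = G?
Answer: 67994/36957 ≈ 1.8398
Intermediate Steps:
s = -7408/3 (s = (⅓)*(-7408) = -7408/3 ≈ -2469.3)
Z(n) = -½ + (1 + n)²/6 (Z(n) = -½ + (n + 1)²/6 = -½ + (1 + n)²/6)
D = 36957/67994 (D = ((21508 - (-½ + (1 + 57)²/6)) - 7408/3)/(14506 + 19491) = ((21508 - (-½ + (⅙)*58²)) - 7408/3)/33997 = ((21508 - (-½ + (⅙)*3364)) - 7408/3)*(1/33997) = ((21508 - (-½ + 1682/3)) - 7408/3)*(1/33997) = ((21508 - 1*3361/6) - 7408/3)*(1/33997) = ((21508 - 3361/6) - 7408/3)*(1/33997) = (125687/6 - 7408/3)*(1/33997) = (36957/2)*(1/33997) = 36957/67994 ≈ 0.54353)
1/D = 1/(36957/67994) = 67994/36957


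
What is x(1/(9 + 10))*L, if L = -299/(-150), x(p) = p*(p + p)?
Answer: 299/27075 ≈ 0.011043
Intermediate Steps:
x(p) = 2*p² (x(p) = p*(2*p) = 2*p²)
L = 299/150 (L = -299*(-1/150) = 299/150 ≈ 1.9933)
x(1/(9 + 10))*L = (2*(1/(9 + 10))²)*(299/150) = (2*(1/19)²)*(299/150) = (2*(1/361))*(299/150) = (2/361)*(299/150) = 299/27075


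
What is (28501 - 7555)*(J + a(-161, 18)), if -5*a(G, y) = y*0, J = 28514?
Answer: 597254244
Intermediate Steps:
a(G, y) = 0 (a(G, y) = -y*0/5 = -1/5*0 = 0)
(28501 - 7555)*(J + a(-161, 18)) = (28501 - 7555)*(28514 + 0) = 20946*28514 = 597254244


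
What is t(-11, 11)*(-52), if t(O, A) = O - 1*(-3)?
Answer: 416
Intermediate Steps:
t(O, A) = 3 + O (t(O, A) = O + 3 = 3 + O)
t(-11, 11)*(-52) = (3 - 11)*(-52) = -8*(-52) = 416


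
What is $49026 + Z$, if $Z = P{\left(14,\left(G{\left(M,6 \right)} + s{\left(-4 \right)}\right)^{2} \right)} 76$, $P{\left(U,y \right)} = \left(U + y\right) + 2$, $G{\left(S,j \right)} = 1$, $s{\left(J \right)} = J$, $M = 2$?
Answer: $50926$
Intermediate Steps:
$P{\left(U,y \right)} = 2 + U + y$
$Z = 1900$ ($Z = \left(2 + 14 + \left(1 - 4\right)^{2}\right) 76 = \left(2 + 14 + \left(-3\right)^{2}\right) 76 = \left(2 + 14 + 9\right) 76 = 25 \cdot 76 = 1900$)
$49026 + Z = 49026 + 1900 = 50926$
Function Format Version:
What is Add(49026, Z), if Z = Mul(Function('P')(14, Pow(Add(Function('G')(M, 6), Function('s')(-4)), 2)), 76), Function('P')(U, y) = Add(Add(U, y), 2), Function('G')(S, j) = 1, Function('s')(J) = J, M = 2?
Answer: 50926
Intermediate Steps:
Function('P')(U, y) = Add(2, U, y)
Z = 1900 (Z = Mul(Add(2, 14, Pow(Add(1, -4), 2)), 76) = Mul(Add(2, 14, Pow(-3, 2)), 76) = Mul(Add(2, 14, 9), 76) = Mul(25, 76) = 1900)
Add(49026, Z) = Add(49026, 1900) = 50926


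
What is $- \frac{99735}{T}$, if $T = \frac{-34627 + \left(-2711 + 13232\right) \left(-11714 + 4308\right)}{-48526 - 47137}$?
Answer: $- \frac{9540949305}{77953153} \approx -122.39$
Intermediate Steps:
$T = \frac{77953153}{95663}$ ($T = \frac{-34627 + 10521 \left(-7406\right)}{-95663} = \left(-34627 - 77918526\right) \left(- \frac{1}{95663}\right) = \left(-77953153\right) \left(- \frac{1}{95663}\right) = \frac{77953153}{95663} \approx 814.87$)
$- \frac{99735}{T} = - \frac{99735}{\frac{77953153}{95663}} = \left(-99735\right) \frac{95663}{77953153} = - \frac{9540949305}{77953153}$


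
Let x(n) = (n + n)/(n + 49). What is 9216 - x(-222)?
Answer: 1593924/173 ≈ 9213.4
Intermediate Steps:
x(n) = 2*n/(49 + n) (x(n) = (2*n)/(49 + n) = 2*n/(49 + n))
9216 - x(-222) = 9216 - 2*(-222)/(49 - 222) = 9216 - 2*(-222)/(-173) = 9216 - 2*(-222)*(-1)/173 = 9216 - 1*444/173 = 9216 - 444/173 = 1593924/173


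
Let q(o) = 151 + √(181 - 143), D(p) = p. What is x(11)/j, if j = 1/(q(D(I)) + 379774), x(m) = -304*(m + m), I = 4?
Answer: -2540938400 - 6688*√38 ≈ -2.5410e+9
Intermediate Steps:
q(o) = 151 + √38
x(m) = -608*m
j = 1/(379925 + √38) (j = 1/((151 + √38) + 379774) = 1/(379925 + √38) ≈ 2.6321e-6)
x(11)/j = (-608*11)/(379925/144343005587 - √38/144343005587) = -6688/(379925/144343005587 - √38/144343005587)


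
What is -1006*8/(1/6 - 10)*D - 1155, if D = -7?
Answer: -406161/59 ≈ -6884.1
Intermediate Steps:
-1006*8/(1/6 - 10)*D - 1155 = -1006*8/(1/6 - 10)*(-7) - 1155 = -1006*8/(⅙ - 10)*(-7) - 1155 = -1006*8/(-59/6)*(-7) - 1155 = -1006*8*(-6/59)*(-7) - 1155 = -(-48288)*(-7)/59 - 1155 = -1006*336/59 - 1155 = -338016/59 - 1155 = -406161/59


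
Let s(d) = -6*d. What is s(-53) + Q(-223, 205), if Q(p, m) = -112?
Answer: 206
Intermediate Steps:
s(-53) + Q(-223, 205) = -6*(-53) - 112 = 318 - 112 = 206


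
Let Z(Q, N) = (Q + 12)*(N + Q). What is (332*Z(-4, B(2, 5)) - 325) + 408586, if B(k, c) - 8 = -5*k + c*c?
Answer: 458725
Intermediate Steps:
B(k, c) = 8 + c² - 5*k (B(k, c) = 8 + (-5*k + c*c) = 8 + (-5*k + c²) = 8 + (c² - 5*k) = 8 + c² - 5*k)
Z(Q, N) = (12 + Q)*(N + Q)
(332*Z(-4, B(2, 5)) - 325) + 408586 = (332*((-4)² + 12*(8 + 5² - 5*2) + 12*(-4) + (8 + 5² - 5*2)*(-4)) - 325) + 408586 = (332*(16 + 12*(8 + 25 - 10) - 48 + (8 + 25 - 10)*(-4)) - 325) + 408586 = (332*(16 + 12*23 - 48 + 23*(-4)) - 325) + 408586 = (332*(16 + 276 - 48 - 92) - 325) + 408586 = (332*152 - 325) + 408586 = (50464 - 325) + 408586 = 50139 + 408586 = 458725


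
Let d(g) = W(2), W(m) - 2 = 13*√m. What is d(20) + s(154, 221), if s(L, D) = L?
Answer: 156 + 13*√2 ≈ 174.38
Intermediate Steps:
W(m) = 2 + 13*√m
d(g) = 2 + 13*√2
d(20) + s(154, 221) = (2 + 13*√2) + 154 = 156 + 13*√2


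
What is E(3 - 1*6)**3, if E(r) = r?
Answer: -27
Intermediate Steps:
E(3 - 1*6)**3 = (3 - 1*6)**3 = (3 - 6)**3 = (-3)**3 = -27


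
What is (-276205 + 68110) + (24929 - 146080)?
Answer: -329246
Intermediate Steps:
(-276205 + 68110) + (24929 - 146080) = -208095 - 121151 = -329246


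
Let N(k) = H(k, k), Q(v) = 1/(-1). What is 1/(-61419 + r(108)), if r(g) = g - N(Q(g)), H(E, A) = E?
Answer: -1/61310 ≈ -1.6311e-5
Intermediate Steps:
Q(v) = -1
N(k) = k
r(g) = 1 + g (r(g) = g - 1*(-1) = g + 1 = 1 + g)
1/(-61419 + r(108)) = 1/(-61419 + (1 + 108)) = 1/(-61419 + 109) = 1/(-61310) = -1/61310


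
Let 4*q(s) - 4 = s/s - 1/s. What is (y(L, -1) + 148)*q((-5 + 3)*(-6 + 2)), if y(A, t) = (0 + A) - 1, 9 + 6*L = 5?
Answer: 5707/32 ≈ 178.34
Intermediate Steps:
L = -⅔ (L = -3/2 + (⅙)*5 = -3/2 + ⅚ = -⅔ ≈ -0.66667)
q(s) = 5/4 - 1/(4*s) (q(s) = 1 + (s/s - 1/s)/4 = 1 + (1 - 1/s)/4 = 1 + (¼ - 1/(4*s)) = 5/4 - 1/(4*s))
y(A, t) = -1 + A (y(A, t) = A - 1 = -1 + A)
(y(L, -1) + 148)*q((-5 + 3)*(-6 + 2)) = ((-1 - ⅔) + 148)*((-1 + 5*((-5 + 3)*(-6 + 2)))/(4*(((-5 + 3)*(-6 + 2))))) = (-5/3 + 148)*((-1 + 5*(-2*(-4)))/(4*((-2*(-4))))) = 439*((¼)*(-1 + 5*8)/8)/3 = 439*((¼)*(⅛)*(-1 + 40))/3 = 439*((¼)*(⅛)*39)/3 = (439/3)*(39/32) = 5707/32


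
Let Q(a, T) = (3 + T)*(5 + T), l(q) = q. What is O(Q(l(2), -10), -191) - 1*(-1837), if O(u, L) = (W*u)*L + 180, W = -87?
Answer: 583612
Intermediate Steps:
O(u, L) = 180 - 87*L*u (O(u, L) = (-87*u)*L + 180 = -87*L*u + 180 = 180 - 87*L*u)
O(Q(l(2), -10), -191) - 1*(-1837) = (180 - 87*(-191)*(15 + (-10)**2 + 8*(-10))) - 1*(-1837) = (180 - 87*(-191)*(15 + 100 - 80)) + 1837 = (180 - 87*(-191)*35) + 1837 = (180 + 581595) + 1837 = 581775 + 1837 = 583612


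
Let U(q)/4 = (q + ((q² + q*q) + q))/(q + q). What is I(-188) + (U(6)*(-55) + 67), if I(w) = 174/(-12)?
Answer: -2975/2 ≈ -1487.5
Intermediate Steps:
I(w) = -29/2 (I(w) = 174*(-1/12) = -29/2)
U(q) = 2*(2*q + 2*q²)/q (U(q) = 4*((q + ((q² + q*q) + q))/(q + q)) = 4*((q + ((q² + q²) + q))/((2*q))) = 4*((q + (2*q² + q))*(1/(2*q))) = 4*((q + (q + 2*q²))*(1/(2*q))) = 4*((2*q + 2*q²)*(1/(2*q))) = 4*((2*q + 2*q²)/(2*q)) = 2*(2*q + 2*q²)/q)
I(-188) + (U(6)*(-55) + 67) = -29/2 + ((4 + 4*6)*(-55) + 67) = -29/2 + ((4 + 24)*(-55) + 67) = -29/2 + (28*(-55) + 67) = -29/2 + (-1540 + 67) = -29/2 - 1473 = -2975/2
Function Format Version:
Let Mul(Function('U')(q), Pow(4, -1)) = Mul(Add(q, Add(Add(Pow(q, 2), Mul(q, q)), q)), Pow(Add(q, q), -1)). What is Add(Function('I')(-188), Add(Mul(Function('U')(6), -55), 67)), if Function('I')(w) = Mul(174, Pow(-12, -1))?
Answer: Rational(-2975, 2) ≈ -1487.5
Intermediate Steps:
Function('I')(w) = Rational(-29, 2) (Function('I')(w) = Mul(174, Rational(-1, 12)) = Rational(-29, 2))
Function('U')(q) = Mul(2, Pow(q, -1), Add(Mul(2, q), Mul(2, Pow(q, 2)))) (Function('U')(q) = Mul(4, Mul(Add(q, Add(Add(Pow(q, 2), Mul(q, q)), q)), Pow(Add(q, q), -1))) = Mul(4, Mul(Add(q, Add(Add(Pow(q, 2), Pow(q, 2)), q)), Pow(Mul(2, q), -1))) = Mul(4, Mul(Add(q, Add(Mul(2, Pow(q, 2)), q)), Mul(Rational(1, 2), Pow(q, -1)))) = Mul(4, Mul(Add(q, Add(q, Mul(2, Pow(q, 2)))), Mul(Rational(1, 2), Pow(q, -1)))) = Mul(4, Mul(Add(Mul(2, q), Mul(2, Pow(q, 2))), Mul(Rational(1, 2), Pow(q, -1)))) = Mul(4, Mul(Rational(1, 2), Pow(q, -1), Add(Mul(2, q), Mul(2, Pow(q, 2))))) = Mul(2, Pow(q, -1), Add(Mul(2, q), Mul(2, Pow(q, 2)))))
Add(Function('I')(-188), Add(Mul(Function('U')(6), -55), 67)) = Add(Rational(-29, 2), Add(Mul(Add(4, Mul(4, 6)), -55), 67)) = Add(Rational(-29, 2), Add(Mul(Add(4, 24), -55), 67)) = Add(Rational(-29, 2), Add(Mul(28, -55), 67)) = Add(Rational(-29, 2), Add(-1540, 67)) = Add(Rational(-29, 2), -1473) = Rational(-2975, 2)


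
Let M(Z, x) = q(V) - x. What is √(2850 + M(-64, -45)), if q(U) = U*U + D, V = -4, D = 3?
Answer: √2914 ≈ 53.981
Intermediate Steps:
q(U) = 3 + U² (q(U) = U*U + 3 = U² + 3 = 3 + U²)
M(Z, x) = 19 - x (M(Z, x) = (3 + (-4)²) - x = (3 + 16) - x = 19 - x)
√(2850 + M(-64, -45)) = √(2850 + (19 - 1*(-45))) = √(2850 + (19 + 45)) = √(2850 + 64) = √2914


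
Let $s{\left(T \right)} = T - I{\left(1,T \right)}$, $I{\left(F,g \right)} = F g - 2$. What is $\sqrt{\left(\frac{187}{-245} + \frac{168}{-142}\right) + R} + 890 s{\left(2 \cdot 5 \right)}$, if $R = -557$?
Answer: $1780 + \frac{2 i \sqrt{862904890}}{2485} \approx 1780.0 + 23.642 i$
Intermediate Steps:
$I{\left(F,g \right)} = -2 + F g$
$s{\left(T \right)} = 2$ ($s{\left(T \right)} = T - \left(-2 + 1 T\right) = T - \left(-2 + T\right) = 2$)
$\sqrt{\left(\frac{187}{-245} + \frac{168}{-142}\right) + R} + 890 s{\left(2 \cdot 5 \right)} = \sqrt{\left(\frac{187}{-245} + \frac{168}{-142}\right) - 557} + 890 \cdot 2 = \sqrt{\left(187 \left(- \frac{1}{245}\right) + 168 \left(- \frac{1}{142}\right)\right) - 557} + 1780 = \sqrt{\left(- \frac{187}{245} - \frac{84}{71}\right) - 557} + 1780 = \sqrt{- \frac{33857}{17395} - 557} + 1780 = \sqrt{- \frac{9722872}{17395}} + 1780 = \frac{2 i \sqrt{862904890}}{2485} + 1780 = 1780 + \frac{2 i \sqrt{862904890}}{2485}$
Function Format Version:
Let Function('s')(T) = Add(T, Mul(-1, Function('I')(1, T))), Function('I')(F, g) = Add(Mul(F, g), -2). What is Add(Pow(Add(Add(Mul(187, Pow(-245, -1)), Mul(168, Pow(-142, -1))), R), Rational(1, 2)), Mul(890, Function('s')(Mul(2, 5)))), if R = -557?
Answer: Add(1780, Mul(Rational(2, 2485), I, Pow(862904890, Rational(1, 2)))) ≈ Add(1780.0, Mul(23.642, I))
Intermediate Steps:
Function('I')(F, g) = Add(-2, Mul(F, g))
Function('s')(T) = 2 (Function('s')(T) = Add(T, Mul(-1, Add(-2, Mul(1, T)))) = Add(T, Mul(-1, Add(-2, T))) = Add(T, Add(2, Mul(-1, T))) = 2)
Add(Pow(Add(Add(Mul(187, Pow(-245, -1)), Mul(168, Pow(-142, -1))), R), Rational(1, 2)), Mul(890, Function('s')(Mul(2, 5)))) = Add(Pow(Add(Add(Mul(187, Pow(-245, -1)), Mul(168, Pow(-142, -1))), -557), Rational(1, 2)), Mul(890, 2)) = Add(Pow(Add(Add(Mul(187, Rational(-1, 245)), Mul(168, Rational(-1, 142))), -557), Rational(1, 2)), 1780) = Add(Pow(Add(Add(Rational(-187, 245), Rational(-84, 71)), -557), Rational(1, 2)), 1780) = Add(Pow(Add(Rational(-33857, 17395), -557), Rational(1, 2)), 1780) = Add(Pow(Rational(-9722872, 17395), Rational(1, 2)), 1780) = Add(Mul(Rational(2, 2485), I, Pow(862904890, Rational(1, 2))), 1780) = Add(1780, Mul(Rational(2, 2485), I, Pow(862904890, Rational(1, 2))))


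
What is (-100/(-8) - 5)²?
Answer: 225/4 ≈ 56.250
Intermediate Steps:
(-100/(-8) - 5)² = (-100*(-⅛) - 5)² = (25/2 - 5)² = (15/2)² = 225/4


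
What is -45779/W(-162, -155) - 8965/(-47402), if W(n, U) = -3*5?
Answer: 2170150633/711030 ≈ 3052.1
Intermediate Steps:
W(n, U) = -15
-45779/W(-162, -155) - 8965/(-47402) = -45779/(-15) - 8965/(-47402) = -45779*(-1/15) - 8965*(-1/47402) = 45779/15 + 8965/47402 = 2170150633/711030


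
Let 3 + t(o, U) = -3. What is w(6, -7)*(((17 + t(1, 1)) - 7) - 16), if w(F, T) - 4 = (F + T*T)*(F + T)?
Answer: 612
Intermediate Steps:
w(F, T) = 4 + (F + T)*(F + T**2) (w(F, T) = 4 + (F + T*T)*(F + T) = 4 + (F + T**2)*(F + T) = 4 + (F + T)*(F + T**2))
t(o, U) = -6 (t(o, U) = -3 - 3 = -6)
w(6, -7)*(((17 + t(1, 1)) - 7) - 16) = (4 + 6**2 + (-7)**3 + 6*(-7) + 6*(-7)**2)*(((17 - 6) - 7) - 16) = (4 + 36 - 343 - 42 + 6*49)*((11 - 7) - 16) = (4 + 36 - 343 - 42 + 294)*(4 - 16) = -51*(-12) = 612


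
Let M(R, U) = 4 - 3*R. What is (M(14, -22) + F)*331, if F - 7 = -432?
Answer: -153253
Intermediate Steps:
F = -425 (F = 7 - 432 = -425)
(M(14, -22) + F)*331 = ((4 - 3*14) - 425)*331 = ((4 - 42) - 425)*331 = (-38 - 425)*331 = -463*331 = -153253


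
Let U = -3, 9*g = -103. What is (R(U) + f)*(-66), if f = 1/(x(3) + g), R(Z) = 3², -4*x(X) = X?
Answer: -258390/439 ≈ -588.59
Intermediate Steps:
g = -103/9 (g = (⅑)*(-103) = -103/9 ≈ -11.444)
x(X) = -X/4
R(Z) = 9
f = -36/439 (f = 1/(-¼*3 - 103/9) = 1/(-¾ - 103/9) = 1/(-439/36) = -36/439 ≈ -0.082005)
(R(U) + f)*(-66) = (9 - 36/439)*(-66) = (3915/439)*(-66) = -258390/439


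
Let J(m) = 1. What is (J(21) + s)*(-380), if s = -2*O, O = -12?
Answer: -9500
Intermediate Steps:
s = 24 (s = -2*(-12) = 24)
(J(21) + s)*(-380) = (1 + 24)*(-380) = 25*(-380) = -9500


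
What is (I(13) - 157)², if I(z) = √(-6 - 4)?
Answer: (157 - I*√10)² ≈ 24639.0 - 992.96*I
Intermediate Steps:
I(z) = I*√10 (I(z) = √(-10) = I*√10)
(I(13) - 157)² = (I*√10 - 157)² = (-157 + I*√10)²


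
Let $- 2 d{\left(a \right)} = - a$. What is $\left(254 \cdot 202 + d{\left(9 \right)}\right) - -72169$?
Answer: $\frac{246963}{2} \approx 1.2348 \cdot 10^{5}$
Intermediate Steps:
$d{\left(a \right)} = \frac{a}{2}$ ($d{\left(a \right)} = - \frac{\left(-1\right) a}{2} = \frac{a}{2}$)
$\left(254 \cdot 202 + d{\left(9 \right)}\right) - -72169 = \left(254 \cdot 202 + \frac{1}{2} \cdot 9\right) - -72169 = \left(51308 + \frac{9}{2}\right) + 72169 = \frac{102625}{2} + 72169 = \frac{246963}{2}$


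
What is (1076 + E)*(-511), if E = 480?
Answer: -795116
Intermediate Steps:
(1076 + E)*(-511) = (1076 + 480)*(-511) = 1556*(-511) = -795116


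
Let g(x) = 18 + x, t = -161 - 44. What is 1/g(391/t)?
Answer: 205/3299 ≈ 0.062140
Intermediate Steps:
t = -205
1/g(391/t) = 1/(18 + 391/(-205)) = 1/(18 + 391*(-1/205)) = 1/(18 - 391/205) = 1/(3299/205) = 205/3299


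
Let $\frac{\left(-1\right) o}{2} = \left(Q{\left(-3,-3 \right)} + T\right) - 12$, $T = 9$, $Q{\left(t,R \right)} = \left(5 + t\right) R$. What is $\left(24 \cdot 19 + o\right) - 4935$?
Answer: $-4461$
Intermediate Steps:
$Q{\left(t,R \right)} = R \left(5 + t\right)$
$o = 18$ ($o = - 2 \left(\left(- 3 \left(5 - 3\right) + 9\right) - 12\right) = - 2 \left(\left(\left(-3\right) 2 + 9\right) - 12\right) = - 2 \left(\left(-6 + 9\right) - 12\right) = - 2 \left(3 - 12\right) = \left(-2\right) \left(-9\right) = 18$)
$\left(24 \cdot 19 + o\right) - 4935 = \left(24 \cdot 19 + 18\right) - 4935 = \left(456 + 18\right) - 4935 = 474 - 4935 = -4461$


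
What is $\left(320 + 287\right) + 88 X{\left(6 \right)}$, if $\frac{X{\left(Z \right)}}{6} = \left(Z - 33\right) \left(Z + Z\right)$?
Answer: $-170465$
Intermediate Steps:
$X{\left(Z \right)} = 12 Z \left(-33 + Z\right)$ ($X{\left(Z \right)} = 6 \left(Z - 33\right) \left(Z + Z\right) = 6 \left(-33 + Z\right) 2 Z = 6 \cdot 2 Z \left(-33 + Z\right) = 12 Z \left(-33 + Z\right)$)
$\left(320 + 287\right) + 88 X{\left(6 \right)} = \left(320 + 287\right) + 88 \cdot 12 \cdot 6 \left(-33 + 6\right) = 607 + 88 \cdot 12 \cdot 6 \left(-27\right) = 607 + 88 \left(-1944\right) = 607 - 171072 = -170465$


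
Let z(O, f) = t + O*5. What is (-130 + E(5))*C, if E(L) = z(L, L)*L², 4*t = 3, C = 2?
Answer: 2055/2 ≈ 1027.5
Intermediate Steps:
t = ¾ (t = (¼)*3 = ¾ ≈ 0.75000)
z(O, f) = ¾ + 5*O (z(O, f) = ¾ + O*5 = ¾ + 5*O)
E(L) = L²*(¾ + 5*L) (E(L) = (¾ + 5*L)*L² = L²*(¾ + 5*L))
(-130 + E(5))*C = (-130 + (¼)*5²*(3 + 20*5))*2 = (-130 + (¼)*25*(3 + 100))*2 = (-130 + (¼)*25*103)*2 = (-130 + 2575/4)*2 = (2055/4)*2 = 2055/2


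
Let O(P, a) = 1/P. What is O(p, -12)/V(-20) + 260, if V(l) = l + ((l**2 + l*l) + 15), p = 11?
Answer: 2273701/8745 ≈ 260.00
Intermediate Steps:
V(l) = 15 + l + 2*l**2 (V(l) = l + ((l**2 + l**2) + 15) = l + (2*l**2 + 15) = l + (15 + 2*l**2) = 15 + l + 2*l**2)
O(p, -12)/V(-20) + 260 = 1/(11*(15 - 20 + 2*(-20)**2)) + 260 = 1/(11*(15 - 20 + 2*400)) + 260 = 1/(11*(15 - 20 + 800)) + 260 = (1/11)/795 + 260 = (1/11)*(1/795) + 260 = 1/8745 + 260 = 2273701/8745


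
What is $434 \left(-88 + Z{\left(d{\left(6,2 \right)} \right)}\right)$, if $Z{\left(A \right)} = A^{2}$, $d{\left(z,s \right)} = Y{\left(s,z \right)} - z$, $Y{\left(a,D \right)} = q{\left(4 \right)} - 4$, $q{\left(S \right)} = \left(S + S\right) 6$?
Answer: $588504$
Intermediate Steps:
$q{\left(S \right)} = 12 S$ ($q{\left(S \right)} = 2 S 6 = 12 S$)
$Y{\left(a,D \right)} = 44$ ($Y{\left(a,D \right)} = 12 \cdot 4 - 4 = 48 - 4 = 44$)
$d{\left(z,s \right)} = 44 - z$
$434 \left(-88 + Z{\left(d{\left(6,2 \right)} \right)}\right) = 434 \left(-88 + \left(44 - 6\right)^{2}\right) = 434 \left(-88 + 38^{2}\right) = 434 \left(-88 + 1444\right) = 434 \cdot 1356 = 588504$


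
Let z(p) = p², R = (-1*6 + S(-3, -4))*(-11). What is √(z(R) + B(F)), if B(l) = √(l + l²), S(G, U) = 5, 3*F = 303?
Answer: √(121 + √10302) ≈ 14.916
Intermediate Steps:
F = 101 (F = (⅓)*303 = 101)
R = 11 (R = (-1*6 + 5)*(-11) = (-6 + 5)*(-11) = -1*(-11) = 11)
√(z(R) + B(F)) = √(11² + √(101*(1 + 101))) = √(121 + √(101*102)) = √(121 + √10302)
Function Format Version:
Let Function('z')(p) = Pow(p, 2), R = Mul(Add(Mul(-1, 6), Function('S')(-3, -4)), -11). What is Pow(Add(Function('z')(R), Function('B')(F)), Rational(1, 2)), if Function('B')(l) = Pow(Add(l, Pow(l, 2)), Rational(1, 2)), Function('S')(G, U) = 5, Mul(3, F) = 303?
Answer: Pow(Add(121, Pow(10302, Rational(1, 2))), Rational(1, 2)) ≈ 14.916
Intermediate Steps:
F = 101 (F = Mul(Rational(1, 3), 303) = 101)
R = 11 (R = Mul(Add(Mul(-1, 6), 5), -11) = Mul(Add(-6, 5), -11) = Mul(-1, -11) = 11)
Pow(Add(Function('z')(R), Function('B')(F)), Rational(1, 2)) = Pow(Add(Pow(11, 2), Pow(Mul(101, Add(1, 101)), Rational(1, 2))), Rational(1, 2)) = Pow(Add(121, Pow(Mul(101, 102), Rational(1, 2))), Rational(1, 2)) = Pow(Add(121, Pow(10302, Rational(1, 2))), Rational(1, 2))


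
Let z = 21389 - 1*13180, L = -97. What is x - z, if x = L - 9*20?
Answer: -8486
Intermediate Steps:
z = 8209 (z = 21389 - 13180 = 8209)
x = -277 (x = -97 - 9*20 = -97 - 180 = -277)
x - z = -277 - 1*8209 = -277 - 8209 = -8486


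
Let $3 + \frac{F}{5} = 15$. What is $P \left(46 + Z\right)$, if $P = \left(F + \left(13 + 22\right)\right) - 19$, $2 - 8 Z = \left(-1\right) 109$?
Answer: $\frac{9101}{2} \approx 4550.5$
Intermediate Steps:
$Z = \frac{111}{8}$ ($Z = \frac{1}{4} - \frac{\left(-1\right) 109}{8} = \frac{1}{4} - - \frac{109}{8} = \frac{1}{4} + \frac{109}{8} = \frac{111}{8} \approx 13.875$)
$F = 60$ ($F = -15 + 5 \cdot 15 = -15 + 75 = 60$)
$P = 76$ ($P = \left(60 + \left(13 + 22\right)\right) - 19 = \left(60 + 35\right) - 19 = 95 - 19 = 76$)
$P \left(46 + Z\right) = 76 \left(46 + \frac{111}{8}\right) = 76 \cdot \frac{479}{8} = \frac{9101}{2}$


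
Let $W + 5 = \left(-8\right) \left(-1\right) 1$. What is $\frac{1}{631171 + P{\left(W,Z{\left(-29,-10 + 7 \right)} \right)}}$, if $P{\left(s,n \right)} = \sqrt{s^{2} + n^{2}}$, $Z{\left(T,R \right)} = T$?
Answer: $\frac{631171}{398376830391} - \frac{5 \sqrt{34}}{398376830391} \approx 1.5843 \cdot 10^{-6}$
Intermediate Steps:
$W = 3$ ($W = -5 + \left(-8\right) \left(-1\right) 1 = -5 + 8 \cdot 1 = -5 + 8 = 3$)
$P{\left(s,n \right)} = \sqrt{n^{2} + s^{2}}$
$\frac{1}{631171 + P{\left(W,Z{\left(-29,-10 + 7 \right)} \right)}} = \frac{1}{631171 + \sqrt{\left(-29\right)^{2} + 3^{2}}} = \frac{1}{631171 + \sqrt{841 + 9}} = \frac{1}{631171 + \sqrt{850}} = \frac{1}{631171 + 5 \sqrt{34}}$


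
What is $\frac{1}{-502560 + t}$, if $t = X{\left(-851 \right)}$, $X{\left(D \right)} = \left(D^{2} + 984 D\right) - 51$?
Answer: $- \frac{1}{615794} \approx -1.6239 \cdot 10^{-6}$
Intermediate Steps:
$X{\left(D \right)} = -51 + D^{2} + 984 D$
$t = -113234$ ($t = -51 + \left(-851\right)^{2} + 984 \left(-851\right) = -51 + 724201 - 837384 = -113234$)
$\frac{1}{-502560 + t} = \frac{1}{-502560 - 113234} = \frac{1}{-615794} = - \frac{1}{615794}$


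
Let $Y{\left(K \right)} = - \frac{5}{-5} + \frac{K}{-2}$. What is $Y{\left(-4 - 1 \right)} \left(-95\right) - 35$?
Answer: $- \frac{735}{2} \approx -367.5$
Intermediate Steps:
$Y{\left(K \right)} = 1 - \frac{K}{2}$ ($Y{\left(K \right)} = \left(-5\right) \left(- \frac{1}{5}\right) + K \left(- \frac{1}{2}\right) = 1 - \frac{K}{2}$)
$Y{\left(-4 - 1 \right)} \left(-95\right) - 35 = \left(1 - \frac{-4 - 1}{2}\right) \left(-95\right) - 35 = \left(1 - - \frac{5}{2}\right) \left(-95\right) - 35 = \left(1 + \frac{5}{2}\right) \left(-95\right) - 35 = \frac{7}{2} \left(-95\right) - 35 = - \frac{665}{2} - 35 = - \frac{735}{2}$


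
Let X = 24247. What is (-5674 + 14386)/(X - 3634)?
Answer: 2904/6871 ≈ 0.42265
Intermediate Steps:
(-5674 + 14386)/(X - 3634) = (-5674 + 14386)/(24247 - 3634) = 8712/20613 = 8712*(1/20613) = 2904/6871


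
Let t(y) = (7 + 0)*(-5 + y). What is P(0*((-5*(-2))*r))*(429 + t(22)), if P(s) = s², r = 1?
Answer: 0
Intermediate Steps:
t(y) = -35 + 7*y (t(y) = 7*(-5 + y) = -35 + 7*y)
P(0*((-5*(-2))*r))*(429 + t(22)) = (0*(-5*(-2)*1))²*(429 + (-35 + 7*22)) = (0*(10*1))²*(429 + (-35 + 154)) = (0*10)²*(429 + 119) = 0²*548 = 0*548 = 0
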